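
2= 2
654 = 654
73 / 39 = 1.87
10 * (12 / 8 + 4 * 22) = 895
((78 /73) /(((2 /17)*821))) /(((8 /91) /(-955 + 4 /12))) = -7199738 /59933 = -120.13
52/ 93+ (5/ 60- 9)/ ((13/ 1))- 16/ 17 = -87797/ 82212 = -1.07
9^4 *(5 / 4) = 32805 / 4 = 8201.25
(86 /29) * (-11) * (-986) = 32164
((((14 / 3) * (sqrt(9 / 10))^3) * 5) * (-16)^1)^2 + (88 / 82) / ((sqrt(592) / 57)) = 627 * sqrt(37) / 1517 + 508032 / 5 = 101608.91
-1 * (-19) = 19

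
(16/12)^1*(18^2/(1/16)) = 6912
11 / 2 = 5.50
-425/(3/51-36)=7225/611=11.82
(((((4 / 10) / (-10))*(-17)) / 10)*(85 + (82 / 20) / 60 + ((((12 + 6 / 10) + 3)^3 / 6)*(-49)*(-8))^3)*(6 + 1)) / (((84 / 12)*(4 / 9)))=36478526890830599849396631 / 15625000000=2334625721013158.39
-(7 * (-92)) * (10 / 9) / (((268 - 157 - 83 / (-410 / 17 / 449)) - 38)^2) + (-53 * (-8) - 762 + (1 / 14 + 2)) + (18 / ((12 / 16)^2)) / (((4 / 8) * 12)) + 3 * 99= -1863313829500913 / 55464080359086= -33.59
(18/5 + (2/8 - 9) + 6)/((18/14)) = 119/180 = 0.66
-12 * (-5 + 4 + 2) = -12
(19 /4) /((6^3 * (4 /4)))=19 /864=0.02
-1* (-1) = 1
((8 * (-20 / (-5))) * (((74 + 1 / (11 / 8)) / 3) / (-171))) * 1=-8768 / 1881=-4.66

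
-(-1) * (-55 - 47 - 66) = -168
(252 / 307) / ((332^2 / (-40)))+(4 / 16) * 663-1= 1393731737 / 8459692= 164.75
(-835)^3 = -582182875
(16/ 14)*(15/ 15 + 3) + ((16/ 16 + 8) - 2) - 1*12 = -3/ 7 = -0.43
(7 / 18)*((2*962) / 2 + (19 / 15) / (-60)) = 6060467 / 16200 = 374.10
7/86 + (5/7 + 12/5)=9619/3010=3.20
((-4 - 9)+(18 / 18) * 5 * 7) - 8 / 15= 322 / 15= 21.47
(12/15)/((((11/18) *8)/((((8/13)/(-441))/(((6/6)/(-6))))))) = 48/35035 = 0.00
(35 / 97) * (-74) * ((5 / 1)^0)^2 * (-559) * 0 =0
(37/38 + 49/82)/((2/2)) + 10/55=15022/8569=1.75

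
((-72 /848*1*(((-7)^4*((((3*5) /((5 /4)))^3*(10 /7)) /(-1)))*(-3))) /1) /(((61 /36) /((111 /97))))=-319740099840 /313601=-1019576.15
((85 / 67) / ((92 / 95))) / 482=8075 / 2971048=0.00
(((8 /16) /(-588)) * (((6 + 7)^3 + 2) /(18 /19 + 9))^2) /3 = -193961329 /14002632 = -13.85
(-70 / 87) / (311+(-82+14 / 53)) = -3710 / 1057137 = -0.00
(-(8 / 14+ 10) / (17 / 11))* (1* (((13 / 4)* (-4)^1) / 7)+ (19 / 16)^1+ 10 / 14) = -2035 / 6664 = -0.31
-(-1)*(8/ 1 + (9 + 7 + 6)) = 30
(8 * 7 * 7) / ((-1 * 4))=-98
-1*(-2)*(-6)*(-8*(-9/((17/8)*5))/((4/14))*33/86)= -399168/3655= -109.21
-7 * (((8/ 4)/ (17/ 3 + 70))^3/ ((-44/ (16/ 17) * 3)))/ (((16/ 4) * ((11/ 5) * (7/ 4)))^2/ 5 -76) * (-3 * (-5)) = -3780000/ 7811042994491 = -0.00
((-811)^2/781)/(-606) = -657721/473286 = -1.39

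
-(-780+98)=682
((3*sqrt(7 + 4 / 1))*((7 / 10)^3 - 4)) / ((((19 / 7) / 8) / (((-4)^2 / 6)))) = -204792*sqrt(11) / 2375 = -285.99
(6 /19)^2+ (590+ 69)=237935 /361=659.10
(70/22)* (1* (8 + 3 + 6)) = 595/11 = 54.09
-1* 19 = -19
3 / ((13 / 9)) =27 / 13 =2.08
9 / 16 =0.56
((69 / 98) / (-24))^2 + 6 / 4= 922513 / 614656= 1.50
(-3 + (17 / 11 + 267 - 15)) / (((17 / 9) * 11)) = 24804 / 2057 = 12.06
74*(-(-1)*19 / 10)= 703 / 5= 140.60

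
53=53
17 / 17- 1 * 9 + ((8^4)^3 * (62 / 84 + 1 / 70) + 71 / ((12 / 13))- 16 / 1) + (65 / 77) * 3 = 34124128770073 / 660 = 51703225409.20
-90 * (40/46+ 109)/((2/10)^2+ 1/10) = -1624500/23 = -70630.43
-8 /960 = -1 /120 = -0.01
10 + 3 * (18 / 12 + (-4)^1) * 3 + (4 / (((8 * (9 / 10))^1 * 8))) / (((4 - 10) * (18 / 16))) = -3040 / 243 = -12.51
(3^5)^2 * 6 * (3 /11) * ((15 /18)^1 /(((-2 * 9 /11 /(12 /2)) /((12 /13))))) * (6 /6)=-3542940 /13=-272533.85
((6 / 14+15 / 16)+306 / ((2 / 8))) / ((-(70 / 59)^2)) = -477735921 / 548800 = -870.51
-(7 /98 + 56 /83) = -867 /1162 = -0.75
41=41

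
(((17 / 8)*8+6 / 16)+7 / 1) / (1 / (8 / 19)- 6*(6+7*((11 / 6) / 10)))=-325 / 551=-0.59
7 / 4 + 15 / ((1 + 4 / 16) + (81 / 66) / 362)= 273857 / 19964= 13.72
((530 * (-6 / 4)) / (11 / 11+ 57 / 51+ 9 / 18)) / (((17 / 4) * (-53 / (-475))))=-57000 / 89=-640.45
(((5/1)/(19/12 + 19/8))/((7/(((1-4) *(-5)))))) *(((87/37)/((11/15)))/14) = 234900/378917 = 0.62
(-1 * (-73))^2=5329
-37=-37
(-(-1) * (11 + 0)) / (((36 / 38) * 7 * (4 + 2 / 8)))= 418 / 1071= 0.39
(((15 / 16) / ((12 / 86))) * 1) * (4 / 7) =215 / 56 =3.84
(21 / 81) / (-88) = -7 / 2376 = -0.00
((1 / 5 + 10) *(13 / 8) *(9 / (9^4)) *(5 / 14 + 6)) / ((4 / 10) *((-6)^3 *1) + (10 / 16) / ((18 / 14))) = -19669 / 11691162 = -0.00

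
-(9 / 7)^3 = -729 / 343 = -2.13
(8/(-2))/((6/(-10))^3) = 500/27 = 18.52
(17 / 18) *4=34 / 9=3.78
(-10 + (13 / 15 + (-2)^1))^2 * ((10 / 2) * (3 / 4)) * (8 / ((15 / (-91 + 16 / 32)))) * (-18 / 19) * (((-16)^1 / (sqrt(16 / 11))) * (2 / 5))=-80766544 * sqrt(11) / 2375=-112788.35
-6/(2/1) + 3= 0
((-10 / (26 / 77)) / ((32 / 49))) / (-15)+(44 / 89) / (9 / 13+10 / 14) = 93709 / 27768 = 3.37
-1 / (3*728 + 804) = -1 / 2988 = -0.00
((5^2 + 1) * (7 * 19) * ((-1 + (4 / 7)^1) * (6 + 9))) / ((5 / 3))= -13338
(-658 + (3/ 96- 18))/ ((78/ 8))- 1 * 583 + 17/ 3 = -67253/ 104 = -646.66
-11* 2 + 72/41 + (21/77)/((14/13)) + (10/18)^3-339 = -358.82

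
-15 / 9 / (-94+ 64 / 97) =485 / 27162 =0.02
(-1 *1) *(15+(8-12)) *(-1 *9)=99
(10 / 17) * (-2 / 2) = -10 / 17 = -0.59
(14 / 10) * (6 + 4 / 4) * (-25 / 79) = -245 / 79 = -3.10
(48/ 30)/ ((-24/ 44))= -44/ 15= -2.93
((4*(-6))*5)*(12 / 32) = -45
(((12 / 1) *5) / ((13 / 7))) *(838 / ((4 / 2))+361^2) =54910800 / 13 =4223907.69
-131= -131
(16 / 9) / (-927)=-16 / 8343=-0.00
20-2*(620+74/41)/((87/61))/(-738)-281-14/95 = -10835479559/41680395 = -259.97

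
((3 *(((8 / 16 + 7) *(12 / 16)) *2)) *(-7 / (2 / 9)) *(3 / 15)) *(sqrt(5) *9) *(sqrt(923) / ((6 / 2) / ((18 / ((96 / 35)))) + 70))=-59535 *sqrt(4615) / 2192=-1845.09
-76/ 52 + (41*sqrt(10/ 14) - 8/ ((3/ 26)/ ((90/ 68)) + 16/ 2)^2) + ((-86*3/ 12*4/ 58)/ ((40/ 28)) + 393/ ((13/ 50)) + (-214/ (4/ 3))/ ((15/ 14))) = 41*sqrt(35)/ 7 + 12742700535499/ 9375722330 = 1393.77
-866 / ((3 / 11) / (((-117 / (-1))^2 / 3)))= -14489046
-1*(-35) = 35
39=39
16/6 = 2.67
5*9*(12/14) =38.57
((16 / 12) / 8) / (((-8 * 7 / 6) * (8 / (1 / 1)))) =-1 / 448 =-0.00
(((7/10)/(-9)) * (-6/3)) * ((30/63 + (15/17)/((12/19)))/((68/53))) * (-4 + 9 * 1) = 141775/124848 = 1.14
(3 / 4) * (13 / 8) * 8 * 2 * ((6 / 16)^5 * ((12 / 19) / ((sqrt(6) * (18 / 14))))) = 7371 * sqrt(6) / 622592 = 0.03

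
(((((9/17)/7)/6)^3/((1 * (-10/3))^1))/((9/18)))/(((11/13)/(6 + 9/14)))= -97929/10380579440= -0.00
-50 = -50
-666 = -666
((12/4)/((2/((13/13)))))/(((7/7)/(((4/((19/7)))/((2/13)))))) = 273/19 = 14.37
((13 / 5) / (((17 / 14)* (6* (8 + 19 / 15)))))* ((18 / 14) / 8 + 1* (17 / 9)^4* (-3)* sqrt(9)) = -60717995 / 13781016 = -4.41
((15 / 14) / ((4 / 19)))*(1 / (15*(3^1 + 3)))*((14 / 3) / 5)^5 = 91238 / 2278125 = 0.04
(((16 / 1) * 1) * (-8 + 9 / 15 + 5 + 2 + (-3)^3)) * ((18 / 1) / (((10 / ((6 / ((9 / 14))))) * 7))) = -26304 / 25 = -1052.16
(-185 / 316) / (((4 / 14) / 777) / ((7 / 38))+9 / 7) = -7043505 / 15492532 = -0.45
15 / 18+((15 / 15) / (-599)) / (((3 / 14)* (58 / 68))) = 0.82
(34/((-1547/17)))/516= -17/23478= -0.00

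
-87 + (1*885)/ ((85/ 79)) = 12504/ 17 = 735.53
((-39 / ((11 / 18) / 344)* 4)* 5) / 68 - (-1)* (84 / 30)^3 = -150416872 / 23375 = -6434.95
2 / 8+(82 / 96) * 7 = 299 / 48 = 6.23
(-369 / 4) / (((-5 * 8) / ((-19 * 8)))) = -7011 / 20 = -350.55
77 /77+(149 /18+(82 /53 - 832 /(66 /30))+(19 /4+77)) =-5994317 /20988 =-285.61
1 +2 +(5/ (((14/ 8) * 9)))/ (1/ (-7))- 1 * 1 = -2/ 9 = -0.22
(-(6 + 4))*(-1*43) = 430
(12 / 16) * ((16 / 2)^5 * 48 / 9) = 131072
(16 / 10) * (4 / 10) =16 / 25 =0.64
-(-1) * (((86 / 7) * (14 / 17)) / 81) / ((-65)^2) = 172 / 5817825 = 0.00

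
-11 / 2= -5.50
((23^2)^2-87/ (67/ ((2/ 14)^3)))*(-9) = -57879233406/ 22981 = -2518568.97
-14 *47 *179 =-117782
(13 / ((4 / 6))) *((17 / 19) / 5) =663 / 190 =3.49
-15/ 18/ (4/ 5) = -25/ 24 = -1.04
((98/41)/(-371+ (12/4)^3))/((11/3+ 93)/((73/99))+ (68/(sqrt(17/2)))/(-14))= -838681305/15820934065256 - 1827847*sqrt(34)/15820934065256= -0.00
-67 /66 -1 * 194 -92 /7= -208.16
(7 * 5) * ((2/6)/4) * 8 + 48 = 214/3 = 71.33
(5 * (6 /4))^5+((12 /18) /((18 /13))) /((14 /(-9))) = 15946667 /672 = 23730.16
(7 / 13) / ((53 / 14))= 98 / 689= 0.14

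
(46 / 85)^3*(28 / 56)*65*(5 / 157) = 632684 / 3856705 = 0.16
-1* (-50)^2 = -2500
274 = 274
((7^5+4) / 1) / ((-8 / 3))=-50433 / 8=-6304.12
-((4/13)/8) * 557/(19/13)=-557/38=-14.66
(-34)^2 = 1156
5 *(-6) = -30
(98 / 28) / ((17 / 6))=21 / 17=1.24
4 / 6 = 2 / 3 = 0.67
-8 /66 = -4 /33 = -0.12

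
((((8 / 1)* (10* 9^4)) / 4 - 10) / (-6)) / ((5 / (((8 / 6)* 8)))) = -419872 / 9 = -46652.44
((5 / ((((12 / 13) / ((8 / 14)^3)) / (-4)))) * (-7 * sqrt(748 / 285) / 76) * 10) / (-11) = -4160 * sqrt(53295) / 1751211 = -0.55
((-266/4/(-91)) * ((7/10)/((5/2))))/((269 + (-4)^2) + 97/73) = 1387/1940900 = 0.00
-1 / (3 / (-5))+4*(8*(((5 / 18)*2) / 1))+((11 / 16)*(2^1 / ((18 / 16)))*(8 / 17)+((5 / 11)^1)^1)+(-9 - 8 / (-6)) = 2395 / 187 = 12.81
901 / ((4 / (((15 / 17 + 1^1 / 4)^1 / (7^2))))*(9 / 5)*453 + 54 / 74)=1833535 / 287217981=0.01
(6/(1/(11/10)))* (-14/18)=-77/15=-5.13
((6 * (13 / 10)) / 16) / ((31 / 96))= 234 / 155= 1.51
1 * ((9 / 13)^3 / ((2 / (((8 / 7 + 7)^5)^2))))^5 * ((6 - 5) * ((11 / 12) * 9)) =42256581965887071631758739125302359602337664183521538112139338049651098899025514748432602914087549757833 / 11783173025604173920351398704547375640209693694190653645503104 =3586180214282340564426122000000000000000000.00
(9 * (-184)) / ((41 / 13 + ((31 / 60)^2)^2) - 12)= 279002880000 / 1478394227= 188.72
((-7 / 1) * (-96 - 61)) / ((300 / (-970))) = -106603 / 30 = -3553.43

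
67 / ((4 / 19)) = 1273 / 4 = 318.25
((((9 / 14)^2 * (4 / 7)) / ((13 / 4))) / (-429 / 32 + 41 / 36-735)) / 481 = -0.00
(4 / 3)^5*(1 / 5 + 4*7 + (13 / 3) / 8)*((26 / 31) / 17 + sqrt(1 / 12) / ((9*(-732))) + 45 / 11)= 10595769472 / 21130065-55184*sqrt(3) / 18009945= 501.45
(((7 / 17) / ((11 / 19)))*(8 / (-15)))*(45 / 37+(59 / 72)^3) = -3244559339 / 4842192960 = -0.67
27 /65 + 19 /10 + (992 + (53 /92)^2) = 547215137 /550160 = 994.65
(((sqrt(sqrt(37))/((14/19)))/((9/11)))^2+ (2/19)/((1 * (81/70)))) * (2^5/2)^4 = 9175040/1539+ 715669504 * sqrt(37)/3969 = 1102773.89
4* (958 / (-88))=-479 / 11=-43.55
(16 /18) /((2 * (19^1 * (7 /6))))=0.02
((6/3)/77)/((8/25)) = 25/308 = 0.08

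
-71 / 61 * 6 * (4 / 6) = -284 / 61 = -4.66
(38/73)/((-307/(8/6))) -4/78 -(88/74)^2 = -1756186606/1196545701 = -1.47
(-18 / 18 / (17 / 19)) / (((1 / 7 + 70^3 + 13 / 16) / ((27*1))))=-19152 / 217691273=-0.00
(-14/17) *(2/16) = -7/68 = -0.10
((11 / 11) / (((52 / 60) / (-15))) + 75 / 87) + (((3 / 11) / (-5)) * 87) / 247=-6486569 / 393965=-16.46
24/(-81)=-8/27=-0.30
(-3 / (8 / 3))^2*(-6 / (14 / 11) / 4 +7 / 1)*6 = 39609 / 896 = 44.21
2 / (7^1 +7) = 1 / 7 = 0.14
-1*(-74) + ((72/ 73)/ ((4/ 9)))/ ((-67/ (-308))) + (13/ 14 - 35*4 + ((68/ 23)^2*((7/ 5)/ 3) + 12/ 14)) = -27130953343/ 543341190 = -49.93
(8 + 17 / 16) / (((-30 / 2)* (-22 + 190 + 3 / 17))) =-493 / 137232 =-0.00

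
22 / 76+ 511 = 19429 / 38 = 511.29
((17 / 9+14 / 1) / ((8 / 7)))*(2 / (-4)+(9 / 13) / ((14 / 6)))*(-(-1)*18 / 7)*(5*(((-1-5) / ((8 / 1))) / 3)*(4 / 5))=7.27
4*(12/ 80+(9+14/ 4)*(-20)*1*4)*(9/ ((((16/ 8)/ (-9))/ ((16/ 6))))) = 2159676/ 5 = 431935.20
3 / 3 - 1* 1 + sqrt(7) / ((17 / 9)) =9* sqrt(7) / 17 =1.40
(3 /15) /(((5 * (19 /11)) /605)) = 1331 /95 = 14.01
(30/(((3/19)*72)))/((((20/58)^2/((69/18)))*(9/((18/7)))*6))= 367517/90720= 4.05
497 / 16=31.06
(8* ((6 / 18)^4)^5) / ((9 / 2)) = 16 / 31381059609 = 0.00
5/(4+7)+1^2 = 16/11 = 1.45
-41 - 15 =-56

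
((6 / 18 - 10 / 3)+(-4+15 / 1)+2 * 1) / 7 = 10 / 7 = 1.43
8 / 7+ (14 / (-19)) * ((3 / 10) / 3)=711 / 665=1.07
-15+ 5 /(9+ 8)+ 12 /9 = -682 /51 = -13.37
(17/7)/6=17/42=0.40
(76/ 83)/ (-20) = -19/ 415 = -0.05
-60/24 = -5/2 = -2.50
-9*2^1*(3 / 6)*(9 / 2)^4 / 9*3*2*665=-13089195 / 8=-1636149.38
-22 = -22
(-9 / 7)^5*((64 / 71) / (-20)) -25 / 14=-19419307 / 11932970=-1.63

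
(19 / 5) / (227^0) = 19 / 5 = 3.80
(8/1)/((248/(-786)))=-786/31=-25.35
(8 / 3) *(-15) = -40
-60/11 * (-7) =420/11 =38.18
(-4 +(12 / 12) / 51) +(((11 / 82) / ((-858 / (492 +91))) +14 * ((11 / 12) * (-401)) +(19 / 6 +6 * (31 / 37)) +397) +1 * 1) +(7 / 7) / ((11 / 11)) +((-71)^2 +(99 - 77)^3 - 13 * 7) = 10854.96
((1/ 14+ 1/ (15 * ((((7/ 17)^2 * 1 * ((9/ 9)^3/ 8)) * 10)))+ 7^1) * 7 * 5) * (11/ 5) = 597157/ 1050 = 568.72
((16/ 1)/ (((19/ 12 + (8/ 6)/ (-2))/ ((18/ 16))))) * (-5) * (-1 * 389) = 420120/ 11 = 38192.73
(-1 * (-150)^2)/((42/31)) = -116250/7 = -16607.14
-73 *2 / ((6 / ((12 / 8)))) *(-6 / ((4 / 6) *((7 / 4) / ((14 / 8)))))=328.50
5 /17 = 0.29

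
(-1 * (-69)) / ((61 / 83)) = 5727 / 61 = 93.89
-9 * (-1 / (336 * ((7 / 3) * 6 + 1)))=0.00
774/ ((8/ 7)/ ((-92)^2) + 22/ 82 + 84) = 78340668/ 8529257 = 9.18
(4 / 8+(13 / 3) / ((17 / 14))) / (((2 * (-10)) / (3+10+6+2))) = -581 / 136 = -4.27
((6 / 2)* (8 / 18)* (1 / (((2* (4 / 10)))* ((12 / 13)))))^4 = 17850625 / 1679616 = 10.63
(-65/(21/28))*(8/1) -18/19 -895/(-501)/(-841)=-1852688861/2668493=-694.28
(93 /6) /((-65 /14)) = -217 /65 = -3.34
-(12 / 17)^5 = -248832 / 1419857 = -0.18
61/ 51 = 1.20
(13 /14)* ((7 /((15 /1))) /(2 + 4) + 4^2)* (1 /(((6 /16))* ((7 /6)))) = 75244 /2205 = 34.12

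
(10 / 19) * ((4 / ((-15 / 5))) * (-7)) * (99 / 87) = 3080 / 551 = 5.59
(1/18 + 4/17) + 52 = 16001/306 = 52.29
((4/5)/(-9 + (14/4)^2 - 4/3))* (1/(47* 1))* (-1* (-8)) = 384/5405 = 0.07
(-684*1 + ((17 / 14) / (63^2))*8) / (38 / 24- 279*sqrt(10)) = 1444266304 / 1038071778219 + 9425737984*sqrt(10) / 38447102897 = 0.78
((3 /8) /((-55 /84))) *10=-63 /11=-5.73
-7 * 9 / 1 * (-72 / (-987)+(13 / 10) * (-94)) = 1808091 / 235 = 7694.00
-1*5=-5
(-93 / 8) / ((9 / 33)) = -341 / 8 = -42.62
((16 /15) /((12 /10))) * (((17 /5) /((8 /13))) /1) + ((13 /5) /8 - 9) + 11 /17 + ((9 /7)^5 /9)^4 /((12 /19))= -300816342799394915957 /97665733948277089224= -3.08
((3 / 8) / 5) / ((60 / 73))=73 / 800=0.09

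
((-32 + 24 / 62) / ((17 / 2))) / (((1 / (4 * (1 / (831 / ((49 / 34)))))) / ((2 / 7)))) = -0.01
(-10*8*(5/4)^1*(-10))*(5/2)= 2500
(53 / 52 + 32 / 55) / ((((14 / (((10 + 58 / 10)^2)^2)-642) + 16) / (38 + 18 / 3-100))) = 1248466946293 / 8716830249270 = 0.14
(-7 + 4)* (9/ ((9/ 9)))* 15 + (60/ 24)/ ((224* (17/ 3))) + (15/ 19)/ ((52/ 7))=-761662935/ 1881152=-404.89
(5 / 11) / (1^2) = 5 / 11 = 0.45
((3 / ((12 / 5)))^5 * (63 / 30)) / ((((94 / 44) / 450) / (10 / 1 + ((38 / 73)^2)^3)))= 24628892978833171875 / 1820853410709248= 13526.02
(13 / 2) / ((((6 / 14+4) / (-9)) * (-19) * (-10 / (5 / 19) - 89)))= -819 / 149606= -0.01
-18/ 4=-9/ 2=-4.50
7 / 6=1.17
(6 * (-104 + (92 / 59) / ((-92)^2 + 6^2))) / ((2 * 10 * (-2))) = 39116931 / 2507500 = 15.60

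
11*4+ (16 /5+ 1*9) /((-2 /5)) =27 /2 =13.50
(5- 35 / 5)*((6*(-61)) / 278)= 366 / 139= 2.63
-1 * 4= -4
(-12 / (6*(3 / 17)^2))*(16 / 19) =-9248 / 171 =-54.08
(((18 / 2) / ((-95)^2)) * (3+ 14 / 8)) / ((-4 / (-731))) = 6579 / 7600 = 0.87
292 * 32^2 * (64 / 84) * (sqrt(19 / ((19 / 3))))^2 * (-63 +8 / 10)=-1487863808 / 35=-42510394.51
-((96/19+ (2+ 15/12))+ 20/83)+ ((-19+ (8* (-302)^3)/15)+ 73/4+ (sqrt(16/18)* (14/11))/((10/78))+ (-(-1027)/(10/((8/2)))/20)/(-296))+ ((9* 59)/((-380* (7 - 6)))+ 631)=-54133023200383/3685200+ 364* sqrt(2)/55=-14689294.67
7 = 7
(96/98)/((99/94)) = 1504/1617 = 0.93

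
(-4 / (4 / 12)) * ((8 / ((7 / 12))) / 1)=-1152 / 7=-164.57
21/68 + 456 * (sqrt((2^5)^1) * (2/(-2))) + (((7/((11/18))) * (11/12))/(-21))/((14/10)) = -1824 * sqrt(2) - 23/476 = -2579.57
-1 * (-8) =8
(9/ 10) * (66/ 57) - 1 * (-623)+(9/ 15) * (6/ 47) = 557338/ 893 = 624.12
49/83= 0.59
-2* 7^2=-98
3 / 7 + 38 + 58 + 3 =696 / 7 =99.43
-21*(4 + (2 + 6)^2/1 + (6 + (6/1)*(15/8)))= -7161/4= -1790.25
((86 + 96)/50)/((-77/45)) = -117/55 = -2.13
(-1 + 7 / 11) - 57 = -631 / 11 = -57.36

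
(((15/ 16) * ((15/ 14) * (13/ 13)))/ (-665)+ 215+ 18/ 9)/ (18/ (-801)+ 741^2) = 0.00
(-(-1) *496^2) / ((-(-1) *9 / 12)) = 984064 / 3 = 328021.33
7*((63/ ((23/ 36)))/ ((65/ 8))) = 127008/ 1495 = 84.96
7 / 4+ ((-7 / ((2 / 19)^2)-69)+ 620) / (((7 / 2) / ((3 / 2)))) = -230 / 7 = -32.86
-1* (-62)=62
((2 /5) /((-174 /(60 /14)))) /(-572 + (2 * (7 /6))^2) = 18 /1035097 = 0.00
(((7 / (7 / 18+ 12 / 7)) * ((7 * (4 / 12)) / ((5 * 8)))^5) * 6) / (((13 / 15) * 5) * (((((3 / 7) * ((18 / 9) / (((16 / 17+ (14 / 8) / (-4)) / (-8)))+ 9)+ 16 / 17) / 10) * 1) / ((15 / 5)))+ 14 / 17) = -13426221529 / 447801664000000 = -0.00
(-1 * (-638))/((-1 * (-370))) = 319/185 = 1.72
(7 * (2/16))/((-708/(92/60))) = -161/84960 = -0.00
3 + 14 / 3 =23 / 3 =7.67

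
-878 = -878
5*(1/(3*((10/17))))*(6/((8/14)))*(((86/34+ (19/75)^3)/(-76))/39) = -31950149/1250437500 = -0.03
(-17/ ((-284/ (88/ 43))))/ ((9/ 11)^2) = 0.18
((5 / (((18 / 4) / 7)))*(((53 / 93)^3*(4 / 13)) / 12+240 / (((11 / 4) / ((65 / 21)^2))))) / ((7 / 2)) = 282749177534060 / 152175496473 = 1858.05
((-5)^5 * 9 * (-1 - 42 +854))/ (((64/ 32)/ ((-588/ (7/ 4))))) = 3831975000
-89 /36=-2.47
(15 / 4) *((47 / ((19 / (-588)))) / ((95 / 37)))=-2124.37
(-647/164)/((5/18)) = -5823/410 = -14.20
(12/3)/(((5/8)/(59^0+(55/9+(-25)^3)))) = -4497952/45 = -99954.49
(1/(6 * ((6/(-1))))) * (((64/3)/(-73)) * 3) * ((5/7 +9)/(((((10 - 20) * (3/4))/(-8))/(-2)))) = -34816/68985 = -0.50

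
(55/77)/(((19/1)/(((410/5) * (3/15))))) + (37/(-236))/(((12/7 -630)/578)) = 52510231/69022212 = 0.76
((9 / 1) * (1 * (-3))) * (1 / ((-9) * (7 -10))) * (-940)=940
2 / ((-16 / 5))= -5 / 8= -0.62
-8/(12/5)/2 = -5/3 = -1.67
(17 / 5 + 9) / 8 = 31 / 20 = 1.55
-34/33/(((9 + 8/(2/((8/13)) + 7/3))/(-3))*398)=1139/1530111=0.00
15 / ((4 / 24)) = 90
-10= -10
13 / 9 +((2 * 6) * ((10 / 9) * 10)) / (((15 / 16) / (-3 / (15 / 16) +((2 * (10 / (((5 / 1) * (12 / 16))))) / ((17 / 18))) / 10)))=-6347 / 17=-373.35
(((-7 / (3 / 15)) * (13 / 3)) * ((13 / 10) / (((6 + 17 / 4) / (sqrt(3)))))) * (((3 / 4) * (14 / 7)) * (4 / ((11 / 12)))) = -56784 * sqrt(3) / 451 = -218.08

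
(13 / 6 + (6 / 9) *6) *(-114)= -703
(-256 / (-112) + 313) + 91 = 2844 / 7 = 406.29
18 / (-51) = -6 / 17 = -0.35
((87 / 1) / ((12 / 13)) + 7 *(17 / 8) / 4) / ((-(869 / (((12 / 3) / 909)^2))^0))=-3135 / 32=-97.97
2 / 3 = 0.67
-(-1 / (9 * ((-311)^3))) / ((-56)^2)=-1 / 848984439744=-0.00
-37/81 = -0.46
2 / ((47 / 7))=14 / 47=0.30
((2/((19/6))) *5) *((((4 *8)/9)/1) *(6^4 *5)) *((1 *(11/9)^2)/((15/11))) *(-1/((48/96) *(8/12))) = -13629440/57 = -239112.98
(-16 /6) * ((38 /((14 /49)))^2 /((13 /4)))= -566048 /39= -14514.05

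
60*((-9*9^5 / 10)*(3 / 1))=-9565938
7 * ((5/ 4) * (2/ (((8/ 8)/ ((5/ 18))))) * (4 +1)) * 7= 6125/ 36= 170.14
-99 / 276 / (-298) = 33 / 27416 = 0.00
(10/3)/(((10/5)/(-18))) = -30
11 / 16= 0.69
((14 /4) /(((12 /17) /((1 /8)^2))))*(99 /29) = 0.26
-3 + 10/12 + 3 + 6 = 41/6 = 6.83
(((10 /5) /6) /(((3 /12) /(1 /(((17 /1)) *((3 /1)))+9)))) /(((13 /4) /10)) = 73600 /1989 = 37.00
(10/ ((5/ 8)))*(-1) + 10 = -6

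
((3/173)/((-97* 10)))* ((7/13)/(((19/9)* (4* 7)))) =-27/165796280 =-0.00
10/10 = 1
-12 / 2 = -6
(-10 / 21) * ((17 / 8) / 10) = -17 / 168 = -0.10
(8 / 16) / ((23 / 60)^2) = 1800 / 529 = 3.40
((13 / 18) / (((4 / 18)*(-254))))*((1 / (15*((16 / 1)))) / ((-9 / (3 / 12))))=13 / 8778240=0.00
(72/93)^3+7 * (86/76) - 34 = -28997569/1132058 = -25.61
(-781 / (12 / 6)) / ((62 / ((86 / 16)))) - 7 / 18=-305719 / 8928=-34.24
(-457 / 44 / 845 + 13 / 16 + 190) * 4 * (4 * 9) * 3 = 766146789 / 9295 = 82425.69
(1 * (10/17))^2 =100/289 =0.35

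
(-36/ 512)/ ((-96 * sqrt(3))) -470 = -470 + sqrt(3)/ 4096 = -470.00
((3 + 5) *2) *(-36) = -576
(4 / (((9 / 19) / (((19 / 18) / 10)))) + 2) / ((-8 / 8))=-1171 / 405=-2.89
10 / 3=3.33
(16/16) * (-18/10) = -9/5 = -1.80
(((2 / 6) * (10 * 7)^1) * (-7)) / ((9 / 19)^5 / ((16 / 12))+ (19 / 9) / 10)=-72797310600 / 102063377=-713.26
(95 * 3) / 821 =285 / 821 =0.35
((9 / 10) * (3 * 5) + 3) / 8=2.06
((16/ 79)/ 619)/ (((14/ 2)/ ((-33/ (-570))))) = 88/ 32519165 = 0.00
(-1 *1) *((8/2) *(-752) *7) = 21056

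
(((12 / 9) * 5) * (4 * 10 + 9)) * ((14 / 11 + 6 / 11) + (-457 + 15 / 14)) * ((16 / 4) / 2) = -3263540 / 11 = -296685.45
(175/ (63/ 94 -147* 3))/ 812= -1175/ 2400678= -0.00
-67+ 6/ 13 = -865/ 13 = -66.54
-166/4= -83/2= -41.50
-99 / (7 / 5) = -495 / 7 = -70.71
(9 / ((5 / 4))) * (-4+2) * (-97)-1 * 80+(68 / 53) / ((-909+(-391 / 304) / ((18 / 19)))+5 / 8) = 91426372936 / 69430795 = 1316.80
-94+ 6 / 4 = -185 / 2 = -92.50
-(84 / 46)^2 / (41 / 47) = -82908 / 21689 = -3.82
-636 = -636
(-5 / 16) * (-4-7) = 55 / 16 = 3.44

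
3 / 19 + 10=10.16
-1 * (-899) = 899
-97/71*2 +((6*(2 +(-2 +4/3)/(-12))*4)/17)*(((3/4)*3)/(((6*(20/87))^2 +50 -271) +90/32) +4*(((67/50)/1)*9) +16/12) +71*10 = 672684435500864/790373141325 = 851.10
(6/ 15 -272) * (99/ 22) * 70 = -85554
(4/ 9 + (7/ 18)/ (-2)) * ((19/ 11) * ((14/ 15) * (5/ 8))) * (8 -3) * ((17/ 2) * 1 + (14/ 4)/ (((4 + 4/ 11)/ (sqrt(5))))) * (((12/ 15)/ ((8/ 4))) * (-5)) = -11305/ 528 -4655 * sqrt(5)/ 2304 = -25.93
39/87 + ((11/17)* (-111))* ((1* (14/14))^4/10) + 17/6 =-28846/7395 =-3.90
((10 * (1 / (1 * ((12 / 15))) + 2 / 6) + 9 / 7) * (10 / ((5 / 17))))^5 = 272828075026359537343 / 4084101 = 66802479915741.44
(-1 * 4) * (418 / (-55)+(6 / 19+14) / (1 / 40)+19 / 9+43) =-2086688 / 855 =-2440.57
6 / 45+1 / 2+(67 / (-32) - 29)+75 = 21379 / 480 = 44.54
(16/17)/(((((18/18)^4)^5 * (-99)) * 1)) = -16/1683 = -0.01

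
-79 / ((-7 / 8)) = 632 / 7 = 90.29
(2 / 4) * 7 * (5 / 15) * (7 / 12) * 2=49 / 36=1.36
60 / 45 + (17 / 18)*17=313 / 18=17.39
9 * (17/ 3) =51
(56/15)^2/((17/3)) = 3136/1275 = 2.46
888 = 888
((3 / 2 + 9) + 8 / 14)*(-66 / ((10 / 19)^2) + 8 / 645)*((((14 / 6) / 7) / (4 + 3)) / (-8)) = 47637607 / 3034080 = 15.70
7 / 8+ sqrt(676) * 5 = 1047 / 8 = 130.88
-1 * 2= -2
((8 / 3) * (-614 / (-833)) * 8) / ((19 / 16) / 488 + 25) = 306823168 / 487852281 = 0.63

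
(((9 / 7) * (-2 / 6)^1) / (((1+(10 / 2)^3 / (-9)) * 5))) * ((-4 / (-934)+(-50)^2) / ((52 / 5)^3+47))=0.01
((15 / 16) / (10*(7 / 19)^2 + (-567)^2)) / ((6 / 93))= 167865 / 3713856608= 0.00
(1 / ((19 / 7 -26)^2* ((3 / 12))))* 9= 1764 / 26569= 0.07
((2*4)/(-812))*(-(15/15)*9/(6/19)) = 57/203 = 0.28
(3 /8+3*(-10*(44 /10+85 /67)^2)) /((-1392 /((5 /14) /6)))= 57676771 /1399706112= 0.04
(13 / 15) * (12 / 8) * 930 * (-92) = -111228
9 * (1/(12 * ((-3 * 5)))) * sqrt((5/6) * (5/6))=-1/24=-0.04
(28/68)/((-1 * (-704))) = 7/11968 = 0.00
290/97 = 2.99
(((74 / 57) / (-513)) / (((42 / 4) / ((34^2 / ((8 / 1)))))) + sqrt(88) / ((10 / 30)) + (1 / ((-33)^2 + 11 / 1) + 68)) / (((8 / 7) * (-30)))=-45908852261 / 23158872000 - 7 * sqrt(22) / 40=-2.80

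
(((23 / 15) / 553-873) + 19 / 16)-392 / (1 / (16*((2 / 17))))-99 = -3855219419 / 2256240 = -1708.69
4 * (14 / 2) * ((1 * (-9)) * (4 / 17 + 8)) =-35280 / 17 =-2075.29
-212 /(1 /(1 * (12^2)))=-30528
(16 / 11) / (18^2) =4 / 891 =0.00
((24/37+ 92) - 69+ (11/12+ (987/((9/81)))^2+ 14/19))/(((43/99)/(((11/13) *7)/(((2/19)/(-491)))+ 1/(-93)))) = -489167568116065033085/97458296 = -5019250163332.07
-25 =-25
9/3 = 3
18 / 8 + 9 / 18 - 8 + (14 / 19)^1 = -343 / 76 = -4.51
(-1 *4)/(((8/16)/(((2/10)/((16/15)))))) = -3/2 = -1.50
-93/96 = -31/32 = -0.97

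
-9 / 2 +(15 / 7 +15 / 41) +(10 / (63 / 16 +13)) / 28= -306473 / 155554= -1.97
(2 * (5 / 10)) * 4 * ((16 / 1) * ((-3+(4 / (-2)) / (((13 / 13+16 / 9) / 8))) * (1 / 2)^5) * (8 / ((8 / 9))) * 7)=-1103.76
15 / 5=3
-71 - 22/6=-224/3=-74.67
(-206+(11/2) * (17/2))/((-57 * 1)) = 2.79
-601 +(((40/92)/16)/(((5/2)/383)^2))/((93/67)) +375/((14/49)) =12523574/10695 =1170.97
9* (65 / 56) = 585 / 56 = 10.45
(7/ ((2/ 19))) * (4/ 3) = 266/ 3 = 88.67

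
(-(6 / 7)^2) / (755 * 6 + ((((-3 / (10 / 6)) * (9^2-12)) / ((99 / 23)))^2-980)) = -108900 / 649608631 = -0.00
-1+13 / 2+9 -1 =13.50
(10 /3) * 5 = 16.67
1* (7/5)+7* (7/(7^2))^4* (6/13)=31243/22295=1.40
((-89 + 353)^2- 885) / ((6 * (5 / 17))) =389929 / 10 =38992.90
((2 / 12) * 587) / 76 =587 / 456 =1.29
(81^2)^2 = 43046721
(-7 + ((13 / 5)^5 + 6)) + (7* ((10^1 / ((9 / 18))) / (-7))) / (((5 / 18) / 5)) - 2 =-244.19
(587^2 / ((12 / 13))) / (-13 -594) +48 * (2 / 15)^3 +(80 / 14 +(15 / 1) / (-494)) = -2876947868089 / 4722763500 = -609.17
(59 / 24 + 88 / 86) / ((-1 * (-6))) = 0.58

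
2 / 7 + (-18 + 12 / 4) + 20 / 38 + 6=-1089 / 133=-8.19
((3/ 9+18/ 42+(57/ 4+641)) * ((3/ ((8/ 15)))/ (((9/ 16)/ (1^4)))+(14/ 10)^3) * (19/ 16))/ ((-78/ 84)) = -111190869/ 10400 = -10691.43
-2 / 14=-1 / 7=-0.14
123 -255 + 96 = -36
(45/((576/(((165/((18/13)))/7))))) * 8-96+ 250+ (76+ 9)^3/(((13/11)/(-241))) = -547022526853/4368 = -125234094.98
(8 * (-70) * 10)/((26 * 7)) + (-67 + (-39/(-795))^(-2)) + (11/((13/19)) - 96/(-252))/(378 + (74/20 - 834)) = 5100192976/16052127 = 317.73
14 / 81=0.17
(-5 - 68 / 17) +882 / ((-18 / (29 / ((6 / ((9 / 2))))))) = -4299 / 4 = -1074.75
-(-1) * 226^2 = 51076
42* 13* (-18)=-9828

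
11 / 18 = 0.61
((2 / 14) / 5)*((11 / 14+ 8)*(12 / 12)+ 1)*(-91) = -1781 / 70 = -25.44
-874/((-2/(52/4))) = 5681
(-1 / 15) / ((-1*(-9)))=-0.01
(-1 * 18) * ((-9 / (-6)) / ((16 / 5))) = -135 / 16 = -8.44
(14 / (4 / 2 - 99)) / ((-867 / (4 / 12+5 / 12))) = 7 / 56066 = 0.00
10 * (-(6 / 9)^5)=-320 / 243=-1.32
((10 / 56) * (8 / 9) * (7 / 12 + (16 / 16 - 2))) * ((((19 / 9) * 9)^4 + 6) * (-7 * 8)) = 13032700 / 27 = 482692.59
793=793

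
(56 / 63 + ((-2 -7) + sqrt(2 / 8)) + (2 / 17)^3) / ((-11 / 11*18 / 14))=4710559 / 795906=5.92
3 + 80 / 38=97 / 19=5.11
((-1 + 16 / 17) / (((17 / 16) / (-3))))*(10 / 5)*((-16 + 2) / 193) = -1344 / 55777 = -0.02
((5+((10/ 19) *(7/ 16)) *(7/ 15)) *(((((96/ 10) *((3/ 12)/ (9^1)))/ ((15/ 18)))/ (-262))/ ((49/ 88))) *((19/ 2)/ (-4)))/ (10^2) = 25619/ 96285000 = 0.00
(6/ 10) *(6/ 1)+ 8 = 58/ 5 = 11.60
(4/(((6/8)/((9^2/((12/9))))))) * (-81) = -26244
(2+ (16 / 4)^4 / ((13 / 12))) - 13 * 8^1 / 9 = 26530 / 117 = 226.75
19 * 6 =114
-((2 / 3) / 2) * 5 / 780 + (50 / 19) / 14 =11567 / 62244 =0.19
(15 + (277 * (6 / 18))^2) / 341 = 76864 / 3069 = 25.05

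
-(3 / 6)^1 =-1 / 2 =-0.50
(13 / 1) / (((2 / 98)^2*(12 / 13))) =405769 / 12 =33814.08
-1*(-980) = 980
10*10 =100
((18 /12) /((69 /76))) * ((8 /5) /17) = 304 /1955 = 0.16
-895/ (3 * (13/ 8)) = -7160/ 39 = -183.59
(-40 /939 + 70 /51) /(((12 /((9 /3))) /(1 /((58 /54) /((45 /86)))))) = 4299075 /26541148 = 0.16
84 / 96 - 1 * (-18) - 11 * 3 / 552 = 1731 / 92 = 18.82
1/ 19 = 0.05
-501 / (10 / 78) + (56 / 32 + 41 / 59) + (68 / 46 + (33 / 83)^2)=-729868378453 / 186967460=-3903.72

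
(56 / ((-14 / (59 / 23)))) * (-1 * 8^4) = 42028.52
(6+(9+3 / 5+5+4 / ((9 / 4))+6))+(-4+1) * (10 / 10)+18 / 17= 20224 / 765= 26.44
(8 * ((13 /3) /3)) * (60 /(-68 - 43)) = -6.25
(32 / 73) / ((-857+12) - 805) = -0.00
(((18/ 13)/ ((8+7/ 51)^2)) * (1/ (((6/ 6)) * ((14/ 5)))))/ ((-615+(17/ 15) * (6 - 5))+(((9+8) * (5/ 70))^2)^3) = -75539532096/ 6176737688318821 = -0.00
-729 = -729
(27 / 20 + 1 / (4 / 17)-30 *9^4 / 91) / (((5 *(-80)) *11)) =490801 / 1001000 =0.49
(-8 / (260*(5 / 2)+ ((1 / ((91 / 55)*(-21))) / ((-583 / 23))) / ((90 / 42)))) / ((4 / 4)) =-347256 / 28214573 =-0.01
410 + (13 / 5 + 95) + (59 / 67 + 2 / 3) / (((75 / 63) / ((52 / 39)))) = 2559398 / 5025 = 509.33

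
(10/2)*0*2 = 0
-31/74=-0.42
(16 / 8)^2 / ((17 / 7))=1.65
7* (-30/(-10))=21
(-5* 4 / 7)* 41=-820 / 7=-117.14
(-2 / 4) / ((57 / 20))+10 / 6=85 / 57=1.49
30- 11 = 19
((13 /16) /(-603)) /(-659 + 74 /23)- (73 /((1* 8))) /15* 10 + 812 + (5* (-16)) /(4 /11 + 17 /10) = 25341438082717 /33033217968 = 767.15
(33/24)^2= 121/64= 1.89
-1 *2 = -2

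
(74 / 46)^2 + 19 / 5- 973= -2556689 / 2645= -966.61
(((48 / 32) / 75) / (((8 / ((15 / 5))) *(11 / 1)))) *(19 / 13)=57 / 57200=0.00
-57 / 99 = -19 / 33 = -0.58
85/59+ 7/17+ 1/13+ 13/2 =8.43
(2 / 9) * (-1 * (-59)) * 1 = 118 / 9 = 13.11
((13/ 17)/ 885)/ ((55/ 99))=39/ 25075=0.00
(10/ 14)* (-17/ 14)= -85/ 98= -0.87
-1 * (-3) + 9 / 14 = 51 / 14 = 3.64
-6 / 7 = -0.86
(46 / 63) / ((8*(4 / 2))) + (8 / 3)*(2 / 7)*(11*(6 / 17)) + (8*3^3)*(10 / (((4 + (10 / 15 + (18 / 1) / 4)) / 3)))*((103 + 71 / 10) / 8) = 4586032273 / 471240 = 9731.84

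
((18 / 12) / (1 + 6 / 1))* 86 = 129 / 7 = 18.43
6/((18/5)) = 5/3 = 1.67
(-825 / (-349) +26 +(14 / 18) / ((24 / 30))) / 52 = 368579 / 653328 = 0.56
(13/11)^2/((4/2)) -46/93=4585/22506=0.20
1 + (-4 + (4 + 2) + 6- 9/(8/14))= -27/4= -6.75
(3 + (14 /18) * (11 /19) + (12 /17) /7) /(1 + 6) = 72262 /142443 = 0.51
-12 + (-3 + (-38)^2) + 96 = 1525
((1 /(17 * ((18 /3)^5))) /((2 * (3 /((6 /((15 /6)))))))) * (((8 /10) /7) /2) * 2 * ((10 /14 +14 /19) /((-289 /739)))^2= 20342461129 /4272206165457300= 0.00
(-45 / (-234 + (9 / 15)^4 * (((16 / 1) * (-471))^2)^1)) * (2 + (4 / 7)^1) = -0.00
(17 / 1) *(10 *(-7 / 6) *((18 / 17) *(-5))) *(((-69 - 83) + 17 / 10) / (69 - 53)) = -157815 / 16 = -9863.44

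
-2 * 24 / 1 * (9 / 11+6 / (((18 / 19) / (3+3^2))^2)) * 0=0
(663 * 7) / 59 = 78.66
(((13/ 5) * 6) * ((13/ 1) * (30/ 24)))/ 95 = 507/ 190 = 2.67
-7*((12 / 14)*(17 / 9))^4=-1336336 / 27783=-48.10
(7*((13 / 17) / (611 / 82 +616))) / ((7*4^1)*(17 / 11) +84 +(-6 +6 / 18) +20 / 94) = 3857854 / 54735640877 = 0.00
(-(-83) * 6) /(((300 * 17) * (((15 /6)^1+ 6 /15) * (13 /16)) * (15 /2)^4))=21248 /1622278125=0.00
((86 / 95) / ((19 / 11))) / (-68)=-473 / 61370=-0.01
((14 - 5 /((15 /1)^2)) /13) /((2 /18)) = 629 /65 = 9.68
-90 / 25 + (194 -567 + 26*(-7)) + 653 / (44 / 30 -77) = -3213444 / 5665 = -567.25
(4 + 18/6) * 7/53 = 49/53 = 0.92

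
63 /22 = 2.86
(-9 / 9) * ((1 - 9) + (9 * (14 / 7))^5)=-1889560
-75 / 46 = -1.63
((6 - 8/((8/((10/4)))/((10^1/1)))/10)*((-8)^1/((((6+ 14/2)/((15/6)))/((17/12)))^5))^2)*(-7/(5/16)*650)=-4823422906347705078125/656602650091220631552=-7.35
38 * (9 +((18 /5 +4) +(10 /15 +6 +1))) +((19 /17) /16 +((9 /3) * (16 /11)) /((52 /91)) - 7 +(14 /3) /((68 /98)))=13906293 /14960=929.57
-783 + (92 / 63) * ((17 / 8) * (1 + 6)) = -13703 / 18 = -761.28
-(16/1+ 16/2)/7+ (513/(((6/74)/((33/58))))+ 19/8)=5844437/1624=3598.79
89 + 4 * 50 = 289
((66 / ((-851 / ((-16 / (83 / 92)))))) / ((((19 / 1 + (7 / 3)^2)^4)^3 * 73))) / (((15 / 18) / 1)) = 2541865828329 / 5116962100206865040000000000000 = 0.00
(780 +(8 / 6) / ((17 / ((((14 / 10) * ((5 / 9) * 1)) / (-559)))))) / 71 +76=1584644228 / 18217251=86.99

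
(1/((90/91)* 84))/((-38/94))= -611/20520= -0.03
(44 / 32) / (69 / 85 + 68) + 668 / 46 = 15650033 / 1076216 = 14.54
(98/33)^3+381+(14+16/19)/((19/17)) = 5454863207/12973257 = 420.47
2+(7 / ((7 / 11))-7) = 6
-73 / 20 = -3.65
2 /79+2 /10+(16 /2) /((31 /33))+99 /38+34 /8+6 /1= 21.60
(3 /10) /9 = 1 /30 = 0.03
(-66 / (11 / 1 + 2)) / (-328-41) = 22 / 1599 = 0.01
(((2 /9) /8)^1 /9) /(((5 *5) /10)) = 1 /810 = 0.00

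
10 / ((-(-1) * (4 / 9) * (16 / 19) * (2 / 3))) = 2565 / 64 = 40.08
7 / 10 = 0.70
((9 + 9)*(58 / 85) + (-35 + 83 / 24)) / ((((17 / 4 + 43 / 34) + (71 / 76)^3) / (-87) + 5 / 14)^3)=-9039237234318532069810508169216 / 10794575353892221737154877755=-837.39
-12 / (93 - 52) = -12 / 41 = -0.29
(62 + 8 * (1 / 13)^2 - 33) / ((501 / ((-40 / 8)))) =-24545 / 84669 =-0.29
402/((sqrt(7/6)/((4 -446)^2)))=78536328*sqrt(42)/7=72710511.02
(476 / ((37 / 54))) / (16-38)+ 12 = -7968 / 407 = -19.58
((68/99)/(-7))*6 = -136/231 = -0.59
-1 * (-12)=12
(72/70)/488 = 0.00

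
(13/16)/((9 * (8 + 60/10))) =13/2016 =0.01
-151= -151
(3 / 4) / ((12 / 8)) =1 / 2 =0.50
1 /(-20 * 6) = -1 /120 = -0.01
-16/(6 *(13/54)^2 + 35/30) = -243/23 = -10.57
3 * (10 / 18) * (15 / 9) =25 / 9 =2.78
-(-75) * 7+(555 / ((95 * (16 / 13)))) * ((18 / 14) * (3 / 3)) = 1130187 / 2128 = 531.10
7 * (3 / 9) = 7 / 3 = 2.33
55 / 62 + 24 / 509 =29483 / 31558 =0.93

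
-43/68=-0.63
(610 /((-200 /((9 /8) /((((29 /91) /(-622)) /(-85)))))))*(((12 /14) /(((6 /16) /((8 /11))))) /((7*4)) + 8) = -20489192217 /4466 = -4587817.33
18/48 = 3/8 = 0.38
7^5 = 16807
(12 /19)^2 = 144 /361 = 0.40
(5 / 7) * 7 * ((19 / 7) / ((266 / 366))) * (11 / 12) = 3355 / 196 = 17.12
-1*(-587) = 587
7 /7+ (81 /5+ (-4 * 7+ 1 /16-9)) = -1579 /80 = -19.74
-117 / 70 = -1.67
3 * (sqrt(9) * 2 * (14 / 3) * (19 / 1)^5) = 207992316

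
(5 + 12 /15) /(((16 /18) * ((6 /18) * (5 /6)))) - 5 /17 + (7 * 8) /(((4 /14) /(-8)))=-2626167 /1700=-1544.80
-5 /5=-1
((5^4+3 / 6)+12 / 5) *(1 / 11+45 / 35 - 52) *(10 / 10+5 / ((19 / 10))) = -120629457 / 1045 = -115434.89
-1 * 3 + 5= 2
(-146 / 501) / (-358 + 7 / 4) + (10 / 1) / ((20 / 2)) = 714509 / 713925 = 1.00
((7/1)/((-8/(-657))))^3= 97272533799/512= 189985417.58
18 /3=6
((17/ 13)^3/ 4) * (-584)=-717298/ 2197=-326.49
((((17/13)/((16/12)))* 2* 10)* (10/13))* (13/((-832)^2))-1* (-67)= 301464827/4499456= 67.00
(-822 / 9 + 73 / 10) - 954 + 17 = -30631 / 30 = -1021.03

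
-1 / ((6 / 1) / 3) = -1 / 2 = -0.50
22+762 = 784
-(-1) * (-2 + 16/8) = 0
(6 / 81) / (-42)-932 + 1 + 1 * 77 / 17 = -8930267 / 9639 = -926.47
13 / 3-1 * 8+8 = 13 / 3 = 4.33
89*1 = 89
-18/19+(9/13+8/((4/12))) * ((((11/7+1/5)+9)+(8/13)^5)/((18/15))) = 285689429385/1283931194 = 222.51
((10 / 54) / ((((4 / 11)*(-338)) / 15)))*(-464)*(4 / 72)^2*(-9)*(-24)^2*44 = -11228800 / 1521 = -7382.51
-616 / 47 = -13.11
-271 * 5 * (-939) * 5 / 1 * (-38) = -241745550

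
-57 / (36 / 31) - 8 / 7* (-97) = 5189 / 84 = 61.77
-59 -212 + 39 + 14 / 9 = -2074 / 9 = -230.44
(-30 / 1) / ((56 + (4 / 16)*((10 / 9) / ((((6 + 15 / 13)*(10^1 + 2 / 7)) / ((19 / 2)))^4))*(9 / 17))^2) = -35879188681725087036155668214977658880 / 3750576663239050649149283344255224055321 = -0.01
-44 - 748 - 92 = -884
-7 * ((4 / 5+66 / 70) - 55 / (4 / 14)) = 13353 / 10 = 1335.30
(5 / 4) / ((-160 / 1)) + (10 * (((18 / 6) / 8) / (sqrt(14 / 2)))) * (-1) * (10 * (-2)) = -1 / 128 + 75 * sqrt(7) / 7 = 28.34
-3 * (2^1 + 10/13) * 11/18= -66/13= -5.08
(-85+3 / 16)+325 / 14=-6899 / 112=-61.60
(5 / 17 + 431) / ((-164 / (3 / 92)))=-5499 / 64124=-0.09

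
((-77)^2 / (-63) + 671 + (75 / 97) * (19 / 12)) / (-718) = -2018771 / 2507256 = -0.81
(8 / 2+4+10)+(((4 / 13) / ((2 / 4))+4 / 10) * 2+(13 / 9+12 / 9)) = 22.81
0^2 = 0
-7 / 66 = -0.11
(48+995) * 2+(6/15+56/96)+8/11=2087.71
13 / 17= 0.76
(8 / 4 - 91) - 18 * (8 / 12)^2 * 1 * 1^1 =-97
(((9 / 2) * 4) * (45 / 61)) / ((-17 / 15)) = -12150 / 1037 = -11.72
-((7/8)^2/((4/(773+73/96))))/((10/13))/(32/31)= -1466826907/7864320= -186.52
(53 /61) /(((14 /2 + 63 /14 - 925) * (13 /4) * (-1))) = 424 /1448811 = 0.00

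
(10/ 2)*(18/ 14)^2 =405/ 49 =8.27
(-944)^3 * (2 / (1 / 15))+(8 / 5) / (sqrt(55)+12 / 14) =-335525536358736 / 13295+392 * sqrt(55) / 13295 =-25236971519.81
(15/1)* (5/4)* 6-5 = 215/2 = 107.50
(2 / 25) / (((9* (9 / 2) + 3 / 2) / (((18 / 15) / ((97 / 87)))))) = 174 / 84875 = 0.00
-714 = -714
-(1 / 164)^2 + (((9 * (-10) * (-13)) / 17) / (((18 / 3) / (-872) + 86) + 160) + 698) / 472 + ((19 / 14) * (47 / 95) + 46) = 541785152563671 / 11251841681360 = 48.15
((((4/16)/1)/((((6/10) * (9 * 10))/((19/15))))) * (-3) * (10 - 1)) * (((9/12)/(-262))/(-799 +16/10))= -19/33427008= -0.00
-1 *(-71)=71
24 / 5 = 4.80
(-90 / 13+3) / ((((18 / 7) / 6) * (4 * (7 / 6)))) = -51 / 26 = -1.96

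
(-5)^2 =25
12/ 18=2/ 3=0.67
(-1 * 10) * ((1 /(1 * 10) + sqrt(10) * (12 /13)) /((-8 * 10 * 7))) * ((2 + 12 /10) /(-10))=-12 * sqrt(10) /2275-1 /1750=-0.02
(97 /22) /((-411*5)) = -97 /45210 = -0.00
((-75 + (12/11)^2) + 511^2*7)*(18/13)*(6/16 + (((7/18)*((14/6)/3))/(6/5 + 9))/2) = 54792527749/55539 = 986559.49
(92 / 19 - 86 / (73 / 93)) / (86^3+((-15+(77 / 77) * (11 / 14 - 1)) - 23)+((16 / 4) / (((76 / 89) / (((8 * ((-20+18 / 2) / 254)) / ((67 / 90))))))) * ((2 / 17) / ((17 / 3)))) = -5000444173844 / 30370370687984583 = -0.00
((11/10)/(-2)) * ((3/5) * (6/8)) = -99/400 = -0.25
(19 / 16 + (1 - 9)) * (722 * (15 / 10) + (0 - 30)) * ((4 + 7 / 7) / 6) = -191295 / 32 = -5977.97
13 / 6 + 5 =7.17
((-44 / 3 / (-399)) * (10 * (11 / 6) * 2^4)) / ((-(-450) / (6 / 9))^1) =0.02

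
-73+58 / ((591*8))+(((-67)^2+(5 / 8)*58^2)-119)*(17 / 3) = 86533067 / 2364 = 36604.51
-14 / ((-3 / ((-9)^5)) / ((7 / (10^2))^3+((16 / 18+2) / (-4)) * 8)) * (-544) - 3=-13532352645864 / 15625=-866070569.34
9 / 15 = 3 / 5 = 0.60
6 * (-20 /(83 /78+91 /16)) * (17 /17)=-74880 /4213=-17.77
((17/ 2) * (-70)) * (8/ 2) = -2380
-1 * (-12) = 12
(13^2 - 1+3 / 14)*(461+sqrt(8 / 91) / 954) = 785*sqrt(182) / 202566+1085655 / 14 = 77546.84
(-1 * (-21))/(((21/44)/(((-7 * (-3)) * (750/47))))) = 693000/47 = 14744.68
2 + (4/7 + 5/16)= 323/112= 2.88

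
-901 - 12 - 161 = -1074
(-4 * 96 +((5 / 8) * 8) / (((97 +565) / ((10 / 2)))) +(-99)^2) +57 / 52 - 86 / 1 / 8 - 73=40165854 / 4303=9334.38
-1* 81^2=-6561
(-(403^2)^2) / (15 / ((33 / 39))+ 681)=-290143516091 / 7686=-37749611.77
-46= -46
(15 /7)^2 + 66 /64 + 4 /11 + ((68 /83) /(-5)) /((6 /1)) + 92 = 2103556943 /21473760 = 97.96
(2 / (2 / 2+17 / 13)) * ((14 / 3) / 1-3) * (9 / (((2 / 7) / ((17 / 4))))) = 1547 / 8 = 193.38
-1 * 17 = -17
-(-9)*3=27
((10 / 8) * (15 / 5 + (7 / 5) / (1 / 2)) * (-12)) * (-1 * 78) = 6786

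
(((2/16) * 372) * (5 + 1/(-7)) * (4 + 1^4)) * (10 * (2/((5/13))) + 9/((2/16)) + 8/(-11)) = 10719180/77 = 139210.13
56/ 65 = 0.86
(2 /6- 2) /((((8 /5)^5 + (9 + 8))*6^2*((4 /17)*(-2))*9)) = 265625 /667903968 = 0.00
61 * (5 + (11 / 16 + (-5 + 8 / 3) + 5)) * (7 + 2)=73383 / 16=4586.44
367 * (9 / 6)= 1101 / 2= 550.50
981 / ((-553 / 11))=-10791 / 553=-19.51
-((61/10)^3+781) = -1007981/1000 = -1007.98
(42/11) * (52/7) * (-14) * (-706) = 3083808/11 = 280346.18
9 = 9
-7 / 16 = -0.44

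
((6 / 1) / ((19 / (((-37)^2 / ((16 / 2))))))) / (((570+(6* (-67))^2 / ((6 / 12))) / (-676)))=-17797 / 157738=-0.11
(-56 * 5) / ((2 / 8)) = -1120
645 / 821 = 0.79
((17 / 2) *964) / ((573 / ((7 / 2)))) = 28679 / 573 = 50.05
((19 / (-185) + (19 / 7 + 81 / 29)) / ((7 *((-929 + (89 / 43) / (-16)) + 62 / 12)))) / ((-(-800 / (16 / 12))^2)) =8727839 / 3760029039112500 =0.00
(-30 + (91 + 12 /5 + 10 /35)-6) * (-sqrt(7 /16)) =-2019 * sqrt(7) /140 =-38.16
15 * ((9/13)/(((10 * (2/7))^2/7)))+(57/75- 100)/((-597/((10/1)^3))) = 175.14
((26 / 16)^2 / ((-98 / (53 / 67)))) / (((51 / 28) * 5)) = -8957 / 3827040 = -0.00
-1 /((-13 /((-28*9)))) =-252 /13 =-19.38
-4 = -4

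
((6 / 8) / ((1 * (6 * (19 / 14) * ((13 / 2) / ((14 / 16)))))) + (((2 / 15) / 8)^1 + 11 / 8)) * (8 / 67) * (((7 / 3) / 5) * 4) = 1165262 / 3723525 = 0.31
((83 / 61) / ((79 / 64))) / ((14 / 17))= 45152 / 33733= 1.34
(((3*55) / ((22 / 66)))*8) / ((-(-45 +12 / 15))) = 19800 / 221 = 89.59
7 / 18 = 0.39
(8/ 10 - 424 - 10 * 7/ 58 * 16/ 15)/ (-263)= 184652/ 114405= 1.61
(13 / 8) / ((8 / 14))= 91 / 32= 2.84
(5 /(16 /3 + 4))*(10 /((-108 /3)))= -25 /168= -0.15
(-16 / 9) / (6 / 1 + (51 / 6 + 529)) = -32 / 9783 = -0.00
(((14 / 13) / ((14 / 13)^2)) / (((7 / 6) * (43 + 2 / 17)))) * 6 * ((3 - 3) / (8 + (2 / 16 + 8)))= 0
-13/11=-1.18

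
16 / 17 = 0.94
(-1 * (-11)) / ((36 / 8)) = 22 / 9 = 2.44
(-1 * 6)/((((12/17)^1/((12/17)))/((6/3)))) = -12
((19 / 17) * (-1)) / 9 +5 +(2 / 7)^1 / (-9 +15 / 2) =5018 / 1071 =4.69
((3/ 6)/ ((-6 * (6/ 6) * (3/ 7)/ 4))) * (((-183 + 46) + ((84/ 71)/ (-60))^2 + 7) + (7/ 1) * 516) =-1023911231/ 378075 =-2708.22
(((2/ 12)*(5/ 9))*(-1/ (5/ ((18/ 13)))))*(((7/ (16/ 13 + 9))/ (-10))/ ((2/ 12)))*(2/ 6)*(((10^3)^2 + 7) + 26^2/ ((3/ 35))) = 3023681/ 855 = 3536.47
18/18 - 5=-4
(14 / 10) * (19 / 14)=19 / 10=1.90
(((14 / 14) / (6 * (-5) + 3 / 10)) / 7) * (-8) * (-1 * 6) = -160 / 693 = -0.23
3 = 3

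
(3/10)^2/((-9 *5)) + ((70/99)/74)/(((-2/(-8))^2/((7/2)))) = 0.53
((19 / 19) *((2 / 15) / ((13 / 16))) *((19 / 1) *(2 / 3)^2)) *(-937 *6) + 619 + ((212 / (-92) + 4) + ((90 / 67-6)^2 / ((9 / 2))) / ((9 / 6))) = -432871480316 / 60399495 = -7166.81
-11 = -11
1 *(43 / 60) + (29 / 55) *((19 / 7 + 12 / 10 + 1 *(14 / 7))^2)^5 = 50266970259278711411149277 / 1820641253320312500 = 27609486.58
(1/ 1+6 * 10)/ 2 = 61/ 2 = 30.50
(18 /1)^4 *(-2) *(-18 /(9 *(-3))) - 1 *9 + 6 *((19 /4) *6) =-139806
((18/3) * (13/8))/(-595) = -39/2380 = -0.02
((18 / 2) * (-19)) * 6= -1026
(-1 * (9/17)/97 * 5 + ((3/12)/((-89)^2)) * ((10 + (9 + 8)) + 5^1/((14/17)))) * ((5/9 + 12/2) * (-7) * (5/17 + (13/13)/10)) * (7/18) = 531212168543/2877760133280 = 0.18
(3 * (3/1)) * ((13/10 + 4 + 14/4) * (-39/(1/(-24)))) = 370656/5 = 74131.20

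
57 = 57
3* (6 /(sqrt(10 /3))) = 9* sqrt(30) /5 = 9.86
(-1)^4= 1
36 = 36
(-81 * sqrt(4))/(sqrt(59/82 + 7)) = -54 * sqrt(51906)/211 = -58.31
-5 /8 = -0.62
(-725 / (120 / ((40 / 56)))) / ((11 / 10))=-3625 / 924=-3.92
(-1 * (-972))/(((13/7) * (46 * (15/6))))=6804/1495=4.55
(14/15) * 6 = 28/5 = 5.60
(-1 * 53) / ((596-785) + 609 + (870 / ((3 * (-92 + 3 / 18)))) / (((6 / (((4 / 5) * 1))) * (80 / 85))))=-2014 / 15943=-0.13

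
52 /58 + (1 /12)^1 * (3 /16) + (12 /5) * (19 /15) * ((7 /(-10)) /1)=-282071 /232000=-1.22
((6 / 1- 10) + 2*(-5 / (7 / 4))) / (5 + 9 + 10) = -17 / 42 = -0.40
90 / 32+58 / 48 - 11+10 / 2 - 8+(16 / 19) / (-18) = -27431 / 2736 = -10.03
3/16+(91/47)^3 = 12368605/1661168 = 7.45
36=36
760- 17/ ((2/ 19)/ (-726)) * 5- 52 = 586953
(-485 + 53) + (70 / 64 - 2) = -13853 / 32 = -432.91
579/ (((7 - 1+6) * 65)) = 193/ 260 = 0.74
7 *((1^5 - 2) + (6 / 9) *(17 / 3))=175 / 9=19.44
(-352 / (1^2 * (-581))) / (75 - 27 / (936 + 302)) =435776 / 53930163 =0.01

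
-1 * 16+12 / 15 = -76 / 5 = -15.20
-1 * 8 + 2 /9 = -70 /9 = -7.78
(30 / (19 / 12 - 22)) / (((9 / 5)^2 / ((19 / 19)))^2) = -5000 / 35721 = -0.14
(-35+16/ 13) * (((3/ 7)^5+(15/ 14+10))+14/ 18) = -1575600413/ 3932838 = -400.63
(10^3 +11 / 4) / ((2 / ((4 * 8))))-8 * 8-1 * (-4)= 15984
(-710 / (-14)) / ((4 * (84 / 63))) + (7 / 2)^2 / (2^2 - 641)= 13817 / 1456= 9.49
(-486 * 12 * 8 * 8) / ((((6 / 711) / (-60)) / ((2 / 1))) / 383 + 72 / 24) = -2032805652480 / 16338779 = -124416.01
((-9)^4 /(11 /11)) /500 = 6561 /500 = 13.12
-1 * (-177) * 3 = 531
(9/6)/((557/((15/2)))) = 0.02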